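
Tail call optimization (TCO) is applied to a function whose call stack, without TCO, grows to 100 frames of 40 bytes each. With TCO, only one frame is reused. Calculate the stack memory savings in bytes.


Without TCO: 100 * 40 = 4000 bytes
With TCO: reuse 1 frame = 40 bytes
Savings = 4000 - 40 = 3960

3960


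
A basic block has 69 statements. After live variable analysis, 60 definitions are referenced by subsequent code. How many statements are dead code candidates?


Dead code = total statements - live definitions
= 69 - 60 = 9

9


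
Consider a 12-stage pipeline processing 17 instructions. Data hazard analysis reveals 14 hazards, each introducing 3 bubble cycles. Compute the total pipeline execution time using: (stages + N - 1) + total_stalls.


Base cycles = 12 + 17 - 1 = 28
Total stalls = 14 * 3 = 42
Total = 28 + 42 = 70

70


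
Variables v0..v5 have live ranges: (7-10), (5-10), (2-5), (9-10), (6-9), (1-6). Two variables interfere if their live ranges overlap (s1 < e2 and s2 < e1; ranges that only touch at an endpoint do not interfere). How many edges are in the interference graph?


Check all pairs for overlapping intervals.
Two intervals (s1,e1) and (s2,e2) overlap if s1 < e2 and s2 < e1.
v0 (7-10) vs v1..v5: overlaps v1, v3, v4 -> 3
v1 (5-10) vs v2..v5: overlaps v3, v4, v5 -> 3
v2 (2-5) vs v3..v5: overlaps v5 -> 1
v3 (9-10) vs v4..v5: overlaps none -> 0
v4 (6-9) vs v5: overlaps none -> 0
Total overlapping pairs = 3 + 3 + 1 + 0 + 0 = 7

7


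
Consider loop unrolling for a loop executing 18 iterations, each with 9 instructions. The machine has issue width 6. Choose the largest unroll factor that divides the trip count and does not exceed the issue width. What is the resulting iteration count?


Largest divisor of 18 <= 6 is 6
New iterations = 18 / 6 = 3

3


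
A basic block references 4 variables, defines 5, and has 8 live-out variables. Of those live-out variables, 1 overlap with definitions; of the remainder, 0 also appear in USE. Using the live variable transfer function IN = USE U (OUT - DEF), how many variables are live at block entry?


OUT - DEF: 8 - 1 = 7
|IN| = |USE| + |OUT - DEF| - |USE ∩ (OUT - DEF)| = 4 + 7 - 0 = 11

11


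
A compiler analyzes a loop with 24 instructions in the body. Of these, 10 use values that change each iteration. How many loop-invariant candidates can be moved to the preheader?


Invariant candidates = total - loop-dependent
= 24 - 10 = 14

14


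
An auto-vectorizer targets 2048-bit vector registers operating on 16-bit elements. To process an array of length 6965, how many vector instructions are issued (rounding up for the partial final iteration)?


Width = 2048 / 16 = 128 elements per vector op
Iterations = ceil(6965 / 128) = 55

55


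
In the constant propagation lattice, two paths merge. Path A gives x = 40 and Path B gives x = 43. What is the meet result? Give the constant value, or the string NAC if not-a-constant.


Meet operation: if both paths give the same constant, result is that constant; if they differ, result is NAC (not-a-constant).
Path A: 40, Path B: 43 -> differ
Result: not-a-constant -> NAC

NAC


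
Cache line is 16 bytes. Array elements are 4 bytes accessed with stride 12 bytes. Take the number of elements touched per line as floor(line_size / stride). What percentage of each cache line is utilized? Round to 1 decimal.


Elements per cache line = floor(16 / 12) = 1
Bytes used = 1 * 4 = 4
Utilization = 4 / 16 * 100 = 25.0%

25.0


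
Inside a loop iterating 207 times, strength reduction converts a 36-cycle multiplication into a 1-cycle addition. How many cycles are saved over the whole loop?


Per-iteration saving = 36 - 1 = 35
Total saved = 207 * 35 = 7245

7245


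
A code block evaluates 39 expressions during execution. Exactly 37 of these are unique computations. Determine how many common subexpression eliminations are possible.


CSE count = total expressions - unique expressions
= 39 - 37 = 2

2


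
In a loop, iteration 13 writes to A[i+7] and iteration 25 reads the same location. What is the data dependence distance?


Distance = read iteration - write iteration
= 25 - 13 = 12

12


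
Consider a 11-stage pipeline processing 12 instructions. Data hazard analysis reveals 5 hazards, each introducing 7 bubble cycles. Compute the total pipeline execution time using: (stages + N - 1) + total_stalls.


Base cycles = 11 + 12 - 1 = 22
Total stalls = 5 * 7 = 35
Total = 22 + 35 = 57

57


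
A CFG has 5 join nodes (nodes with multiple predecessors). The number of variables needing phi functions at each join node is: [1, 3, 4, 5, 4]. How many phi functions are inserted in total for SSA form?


Total phi functions = sum of phi functions at each join node
= 1 + 3 + 4 + 5 + 4 = 17

17


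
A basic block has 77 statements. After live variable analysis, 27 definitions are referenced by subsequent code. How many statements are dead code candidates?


Dead code = total statements - live definitions
= 77 - 27 = 50

50


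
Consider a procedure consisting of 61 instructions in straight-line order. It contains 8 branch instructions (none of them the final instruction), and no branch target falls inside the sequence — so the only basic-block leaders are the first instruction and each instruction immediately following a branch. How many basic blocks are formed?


With no in-sequence branch targets, the leaders are the first instruction plus the instruction after each branch.
Number of basic blocks = branches + 1
= 8 + 1 = 9

9


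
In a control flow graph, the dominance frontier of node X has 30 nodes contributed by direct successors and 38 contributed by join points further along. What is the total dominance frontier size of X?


DF(X) = direct successor contributions + join point contributions
= 30 + 38 = 68

68


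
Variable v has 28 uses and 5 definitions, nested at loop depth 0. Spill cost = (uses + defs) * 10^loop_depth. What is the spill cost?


uses + defs = 28 + 5 = 33
10^0 = 1
Spill cost = 33 * 1 = 33

33


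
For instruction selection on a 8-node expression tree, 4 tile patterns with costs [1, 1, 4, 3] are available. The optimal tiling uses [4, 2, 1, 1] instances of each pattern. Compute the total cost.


Total cost = sum(count_i * cost_i)
= 4*1 + 2*1 + 1*4 + 1*3
= 13

13


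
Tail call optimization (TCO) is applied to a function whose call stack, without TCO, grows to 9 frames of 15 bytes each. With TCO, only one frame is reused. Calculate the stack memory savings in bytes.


Without TCO: 9 * 15 = 135 bytes
With TCO: reuse 1 frame = 15 bytes
Savings = 135 - 15 = 120

120


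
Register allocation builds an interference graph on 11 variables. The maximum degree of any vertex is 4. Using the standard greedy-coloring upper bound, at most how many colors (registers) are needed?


Greedy coloring never needs more than (max_degree + 1) colors: when coloring a vertex, at most max_degree neighbors are already colored.
Upper bound = 4 + 1 = 5

5


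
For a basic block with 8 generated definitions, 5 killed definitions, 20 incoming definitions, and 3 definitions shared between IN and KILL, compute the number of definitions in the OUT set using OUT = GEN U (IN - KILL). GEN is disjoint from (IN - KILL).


IN - KILL: 20 - 3 = 17 surviving definitions
OUT = GEN + surviving = 8 + 17 = 25

25


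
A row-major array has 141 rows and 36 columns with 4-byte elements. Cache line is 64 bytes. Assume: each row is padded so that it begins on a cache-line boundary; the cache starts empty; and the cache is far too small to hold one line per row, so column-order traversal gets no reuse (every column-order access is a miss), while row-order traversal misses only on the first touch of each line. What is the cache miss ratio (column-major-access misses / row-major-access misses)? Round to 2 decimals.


Each row occupies 36 * 4 = 144 bytes and starts on a line boundary, so it spans ceil(144 / 64) = 3 cache lines.
Row-major traversal misses (one per line touched): 141 * ceil(36 * 4 / 64) = 423
Column-major traversal misses (no reuse, every access misses): 141 * 36 = 5076
Ratio = 5076 / 423 = 12.0

12.0


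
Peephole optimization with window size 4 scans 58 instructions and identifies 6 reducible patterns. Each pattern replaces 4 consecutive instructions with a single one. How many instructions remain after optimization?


Each match removes 3 instructions.
Total removed = 6 * 3 = 18
Remaining = 58 - 18 = 40

40


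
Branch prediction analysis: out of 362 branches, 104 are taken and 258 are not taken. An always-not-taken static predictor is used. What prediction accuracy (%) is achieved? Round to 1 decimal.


Predictor: always-not-taken
Correct predictions = 258
Accuracy = 258 / 362 * 100 = 71.3%

71.3


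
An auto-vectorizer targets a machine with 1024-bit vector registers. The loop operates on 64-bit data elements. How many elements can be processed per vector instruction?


Width = SIMD bits / data type bits
= 1024 / 64 = 16

16


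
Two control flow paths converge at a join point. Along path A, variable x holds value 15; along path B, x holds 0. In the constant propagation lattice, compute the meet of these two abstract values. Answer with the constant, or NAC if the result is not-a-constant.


Meet operation: if both paths give the same constant, result is that constant; if they differ, result is NAC (not-a-constant).
Path A: 15, Path B: 0 -> differ
Result: not-a-constant -> NAC

NAC


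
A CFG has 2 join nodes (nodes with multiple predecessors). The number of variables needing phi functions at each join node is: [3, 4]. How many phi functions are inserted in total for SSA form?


Total phi functions = sum of phi functions at each join node
= 3 + 4 = 7

7


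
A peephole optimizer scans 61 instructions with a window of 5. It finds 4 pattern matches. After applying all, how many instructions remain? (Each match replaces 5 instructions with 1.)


Each match removes 4 instructions.
Total removed = 4 * 4 = 16
Remaining = 61 - 16 = 45

45


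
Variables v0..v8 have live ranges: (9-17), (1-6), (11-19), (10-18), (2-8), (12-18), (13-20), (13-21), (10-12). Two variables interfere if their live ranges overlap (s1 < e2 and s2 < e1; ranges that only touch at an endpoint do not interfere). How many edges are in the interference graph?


Check all pairs for overlapping intervals.
Two intervals (s1,e1) and (s2,e2) overlap if s1 < e2 and s2 < e1.
v0 (9-17) vs v1..v8: overlaps v2, v3, v5, v6, v7, v8 -> 6
v1 (1-6) vs v2..v8: overlaps v4 -> 1
v2 (11-19) vs v3..v8: overlaps v3, v5, v6, v7, v8 -> 5
v3 (10-18) vs v4..v8: overlaps v5, v6, v7, v8 -> 4
v4 (2-8) vs v5..v8: overlaps none -> 0
v5 (12-18) vs v6..v8: overlaps v6, v7 -> 2
v6 (13-20) vs v7..v8: overlaps v7 -> 1
v7 (13-21) vs v8: overlaps none -> 0
Total overlapping pairs = 6 + 1 + 5 + 4 + 0 + 2 + 1 + 0 = 19

19


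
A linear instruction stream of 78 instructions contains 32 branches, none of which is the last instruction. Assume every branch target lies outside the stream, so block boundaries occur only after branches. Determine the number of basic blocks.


With no in-sequence branch targets, the leaders are the first instruction plus the instruction after each branch.
Number of basic blocks = branches + 1
= 32 + 1 = 33

33


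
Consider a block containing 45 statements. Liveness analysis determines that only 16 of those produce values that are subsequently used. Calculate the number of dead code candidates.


Dead code = total statements - live definitions
= 45 - 16 = 29

29


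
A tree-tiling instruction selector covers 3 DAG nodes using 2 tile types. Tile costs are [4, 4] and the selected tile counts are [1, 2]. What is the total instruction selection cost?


Total cost = sum(count_i * cost_i)
= 1*4 + 2*4
= 12

12


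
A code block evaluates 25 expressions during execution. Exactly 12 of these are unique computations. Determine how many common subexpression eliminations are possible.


CSE count = total expressions - unique expressions
= 25 - 12 = 13

13


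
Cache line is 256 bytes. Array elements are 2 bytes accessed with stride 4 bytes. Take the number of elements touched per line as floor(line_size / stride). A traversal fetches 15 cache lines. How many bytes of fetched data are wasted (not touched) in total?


Elements per line = floor(256 / 4) = 64
Bytes used per line = 64 * 2 = 128
Wasted per line = 256 - 128 = 128
Total wasted = 128 * 15 = 1920

1920


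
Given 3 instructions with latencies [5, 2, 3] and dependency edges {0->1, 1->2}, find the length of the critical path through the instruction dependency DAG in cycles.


Compute longest path through dependency graph: dist(Ik) = max over predecessors of dist + latency(Ik).
dist(I0) = latency 5 = 5
dist(I1) = dist(I0) + 2 = 5 + 2 = 7
dist(I2) = dist(I1) + 3 = 7 + 3 = 10
Critical path = max dist = 10

10


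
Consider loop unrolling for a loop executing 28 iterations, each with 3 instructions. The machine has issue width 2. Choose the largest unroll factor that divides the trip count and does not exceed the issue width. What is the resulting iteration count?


Largest divisor of 28 <= 2 is 2
New iterations = 28 / 2 = 14

14


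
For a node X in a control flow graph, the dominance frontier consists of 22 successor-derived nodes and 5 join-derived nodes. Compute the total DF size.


DF(X) = direct successor contributions + join point contributions
= 22 + 5 = 27

27


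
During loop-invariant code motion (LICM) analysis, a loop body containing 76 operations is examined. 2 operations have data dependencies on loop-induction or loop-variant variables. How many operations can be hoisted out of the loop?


Invariant candidates = total - loop-dependent
= 76 - 2 = 74

74


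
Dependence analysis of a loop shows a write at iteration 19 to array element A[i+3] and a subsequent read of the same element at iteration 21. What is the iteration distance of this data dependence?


Distance = read iteration - write iteration
= 21 - 19 = 2

2


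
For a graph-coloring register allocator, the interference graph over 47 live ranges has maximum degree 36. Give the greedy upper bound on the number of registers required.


Greedy coloring never needs more than (max_degree + 1) colors: when coloring a vertex, at most max_degree neighbors are already colored.
Upper bound = 36 + 1 = 37

37


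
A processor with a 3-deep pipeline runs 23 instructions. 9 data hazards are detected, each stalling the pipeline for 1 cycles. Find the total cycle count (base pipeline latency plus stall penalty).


Base cycles = 3 + 23 - 1 = 25
Total stalls = 9 * 1 = 9
Total = 25 + 9 = 34

34


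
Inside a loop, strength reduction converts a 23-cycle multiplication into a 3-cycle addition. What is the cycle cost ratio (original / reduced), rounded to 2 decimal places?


Ratio = mult_cost / add_cost = 23 / 3 = 7.67

7.67


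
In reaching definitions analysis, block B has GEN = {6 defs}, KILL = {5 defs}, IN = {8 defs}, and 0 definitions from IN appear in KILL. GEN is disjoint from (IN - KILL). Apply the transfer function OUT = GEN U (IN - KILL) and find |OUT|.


IN - KILL: 8 - 0 = 8 surviving definitions
OUT = GEN + surviving = 6 + 8 = 14

14


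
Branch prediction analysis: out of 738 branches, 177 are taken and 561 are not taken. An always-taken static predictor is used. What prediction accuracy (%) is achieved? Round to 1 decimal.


Predictor: always-taken
Correct predictions = 177
Accuracy = 177 / 738 * 100 = 24.0%

24.0


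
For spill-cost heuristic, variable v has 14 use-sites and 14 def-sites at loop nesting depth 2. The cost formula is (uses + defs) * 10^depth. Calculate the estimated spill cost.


uses + defs = 14 + 14 = 28
10^2 = 100
Spill cost = 28 * 100 = 2800

2800


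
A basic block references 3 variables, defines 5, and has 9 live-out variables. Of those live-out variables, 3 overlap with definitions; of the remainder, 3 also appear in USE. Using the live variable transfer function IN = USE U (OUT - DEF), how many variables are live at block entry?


OUT - DEF: 9 - 3 = 6
|IN| = |USE| + |OUT - DEF| - |USE ∩ (OUT - DEF)| = 3 + 6 - 3 = 6

6


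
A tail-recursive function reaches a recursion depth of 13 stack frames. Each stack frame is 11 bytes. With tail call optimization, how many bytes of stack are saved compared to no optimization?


Without TCO: 13 * 11 = 143 bytes
With TCO: reuse 1 frame = 11 bytes
Savings = 143 - 11 = 132

132


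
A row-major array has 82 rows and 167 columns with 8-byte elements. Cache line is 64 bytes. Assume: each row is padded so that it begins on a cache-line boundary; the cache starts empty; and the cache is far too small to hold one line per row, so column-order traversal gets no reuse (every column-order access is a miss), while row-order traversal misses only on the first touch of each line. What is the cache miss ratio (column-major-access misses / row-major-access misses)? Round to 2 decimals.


Each row occupies 167 * 8 = 1336 bytes and starts on a line boundary, so it spans ceil(1336 / 64) = 21 cache lines.
Row-major traversal misses (one per line touched): 82 * ceil(167 * 8 / 64) = 1722
Column-major traversal misses (no reuse, every access misses): 82 * 167 = 13694
Ratio = 13694 / 1722 = 7.95

7.95


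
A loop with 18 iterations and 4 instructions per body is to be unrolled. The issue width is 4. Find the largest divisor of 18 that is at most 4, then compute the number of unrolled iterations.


Largest divisor of 18 <= 4 is 3
New iterations = 18 / 3 = 6

6


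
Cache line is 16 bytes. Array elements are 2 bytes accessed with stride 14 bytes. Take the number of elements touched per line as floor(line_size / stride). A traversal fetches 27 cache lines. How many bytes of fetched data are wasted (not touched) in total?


Elements per line = floor(16 / 14) = 1
Bytes used per line = 1 * 2 = 2
Wasted per line = 16 - 2 = 14
Total wasted = 14 * 27 = 378

378


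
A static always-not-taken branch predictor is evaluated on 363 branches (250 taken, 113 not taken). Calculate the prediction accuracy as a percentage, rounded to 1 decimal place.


Predictor: always-not-taken
Correct predictions = 113
Accuracy = 113 / 363 * 100 = 31.1%

31.1


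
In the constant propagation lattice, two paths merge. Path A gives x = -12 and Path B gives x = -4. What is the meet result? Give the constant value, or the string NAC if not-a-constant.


Meet operation: if both paths give the same constant, result is that constant; if they differ, result is NAC (not-a-constant).
Path A: -12, Path B: -4 -> differ
Result: not-a-constant -> NAC

NAC


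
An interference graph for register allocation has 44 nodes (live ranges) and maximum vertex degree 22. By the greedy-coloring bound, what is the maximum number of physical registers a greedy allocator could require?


Greedy coloring never needs more than (max_degree + 1) colors: when coloring a vertex, at most max_degree neighbors are already colored.
Upper bound = 22 + 1 = 23

23


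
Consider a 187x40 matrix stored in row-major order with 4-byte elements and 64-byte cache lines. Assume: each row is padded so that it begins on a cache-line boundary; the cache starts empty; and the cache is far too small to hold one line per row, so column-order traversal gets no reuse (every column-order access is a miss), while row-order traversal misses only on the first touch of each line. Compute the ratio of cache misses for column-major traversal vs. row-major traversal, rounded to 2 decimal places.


Each row occupies 40 * 4 = 160 bytes and starts on a line boundary, so it spans ceil(160 / 64) = 3 cache lines.
Row-major traversal misses (one per line touched): 187 * ceil(40 * 4 / 64) = 561
Column-major traversal misses (no reuse, every access misses): 187 * 40 = 7480
Ratio = 7480 / 561 = 13.33

13.33


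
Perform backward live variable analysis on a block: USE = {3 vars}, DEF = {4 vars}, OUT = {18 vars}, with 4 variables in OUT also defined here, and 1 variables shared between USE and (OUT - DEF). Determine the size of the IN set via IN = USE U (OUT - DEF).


OUT - DEF: 18 - 4 = 14
|IN| = |USE| + |OUT - DEF| - |USE ∩ (OUT - DEF)| = 3 + 14 - 1 = 16

16


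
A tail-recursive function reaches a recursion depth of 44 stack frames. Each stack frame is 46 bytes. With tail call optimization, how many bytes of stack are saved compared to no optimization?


Without TCO: 44 * 46 = 2024 bytes
With TCO: reuse 1 frame = 46 bytes
Savings = 2024 - 46 = 1978

1978


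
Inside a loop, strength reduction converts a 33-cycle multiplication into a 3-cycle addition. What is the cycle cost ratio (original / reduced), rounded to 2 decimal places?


Ratio = mult_cost / add_cost = 33 / 3 = 11.0

11.0


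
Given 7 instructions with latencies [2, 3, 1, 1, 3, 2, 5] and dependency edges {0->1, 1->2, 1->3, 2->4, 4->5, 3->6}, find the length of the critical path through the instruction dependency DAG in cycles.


Compute longest path through dependency graph: dist(Ik) = max over predecessors of dist + latency(Ik).
dist(I0) = latency 2 = 2
dist(I1) = dist(I0) + 3 = 2 + 3 = 5
dist(I2) = dist(I1) + 1 = 5 + 1 = 6
dist(I3) = dist(I1) + 1 = 5 + 1 = 6
dist(I4) = dist(I2) + 3 = 6 + 3 = 9
dist(I5) = dist(I4) + 2 = 9 + 2 = 11
dist(I6) = dist(I3) + 5 = 6 + 5 = 11
Critical path = max dist = 11

11


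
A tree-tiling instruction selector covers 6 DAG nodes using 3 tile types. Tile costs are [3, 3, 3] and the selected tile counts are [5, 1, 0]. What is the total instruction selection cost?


Total cost = sum(count_i * cost_i)
= 5*3 + 1*3 + 0*3
= 18

18


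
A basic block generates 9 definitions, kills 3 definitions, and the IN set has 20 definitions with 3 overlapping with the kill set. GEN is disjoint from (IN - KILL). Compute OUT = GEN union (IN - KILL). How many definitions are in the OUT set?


IN - KILL: 20 - 3 = 17 surviving definitions
OUT = GEN + surviving = 9 + 17 = 26

26


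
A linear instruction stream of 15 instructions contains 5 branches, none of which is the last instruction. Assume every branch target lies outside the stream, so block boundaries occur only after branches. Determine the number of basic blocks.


With no in-sequence branch targets, the leaders are the first instruction plus the instruction after each branch.
Number of basic blocks = branches + 1
= 5 + 1 = 6

6


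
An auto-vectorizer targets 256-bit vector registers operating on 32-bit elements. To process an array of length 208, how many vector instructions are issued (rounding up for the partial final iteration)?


Width = 256 / 32 = 8 elements per vector op
Iterations = ceil(208 / 8) = 26

26


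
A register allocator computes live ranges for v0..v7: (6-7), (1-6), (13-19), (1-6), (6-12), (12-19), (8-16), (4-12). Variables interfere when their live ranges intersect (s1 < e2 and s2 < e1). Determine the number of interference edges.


Check all pairs for overlapping intervals.
Two intervals (s1,e1) and (s2,e2) overlap if s1 < e2 and s2 < e1.
v0 (6-7) vs v1..v7: overlaps v4, v7 -> 2
v1 (1-6) vs v2..v7: overlaps v3, v7 -> 2
v2 (13-19) vs v3..v7: overlaps v5, v6 -> 2
v3 (1-6) vs v4..v7: overlaps v7 -> 1
v4 (6-12) vs v5..v7: overlaps v6, v7 -> 2
v5 (12-19) vs v6..v7: overlaps v6 -> 1
v6 (8-16) vs v7: overlaps v7 -> 1
Total overlapping pairs = 2 + 2 + 2 + 1 + 2 + 1 + 1 = 11

11


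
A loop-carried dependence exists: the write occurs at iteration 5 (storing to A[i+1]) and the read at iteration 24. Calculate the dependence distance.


Distance = read iteration - write iteration
= 24 - 5 = 19

19


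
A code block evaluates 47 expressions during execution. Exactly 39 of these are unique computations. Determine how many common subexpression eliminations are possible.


CSE count = total expressions - unique expressions
= 47 - 39 = 8

8


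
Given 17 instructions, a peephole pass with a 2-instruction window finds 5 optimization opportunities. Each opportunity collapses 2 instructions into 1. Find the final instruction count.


Each match removes 1 instructions.
Total removed = 5 * 1 = 5
Remaining = 17 - 5 = 12

12


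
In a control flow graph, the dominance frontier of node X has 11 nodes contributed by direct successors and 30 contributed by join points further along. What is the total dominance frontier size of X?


DF(X) = direct successor contributions + join point contributions
= 11 + 30 = 41

41


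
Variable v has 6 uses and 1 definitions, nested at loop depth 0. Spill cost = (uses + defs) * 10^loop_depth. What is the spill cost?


uses + defs = 6 + 1 = 7
10^0 = 1
Spill cost = 7 * 1 = 7

7


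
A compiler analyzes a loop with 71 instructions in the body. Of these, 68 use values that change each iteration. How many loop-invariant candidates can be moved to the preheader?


Invariant candidates = total - loop-dependent
= 71 - 68 = 3

3


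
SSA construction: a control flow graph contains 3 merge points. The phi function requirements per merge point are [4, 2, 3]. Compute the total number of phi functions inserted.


Total phi functions = sum of phi functions at each join node
= 4 + 2 + 3 = 9

9


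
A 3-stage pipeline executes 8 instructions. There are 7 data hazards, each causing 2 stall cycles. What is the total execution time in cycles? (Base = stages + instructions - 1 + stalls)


Base cycles = 3 + 8 - 1 = 10
Total stalls = 7 * 2 = 14
Total = 10 + 14 = 24

24


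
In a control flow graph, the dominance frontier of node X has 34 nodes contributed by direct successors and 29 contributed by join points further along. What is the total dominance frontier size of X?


DF(X) = direct successor contributions + join point contributions
= 34 + 29 = 63

63


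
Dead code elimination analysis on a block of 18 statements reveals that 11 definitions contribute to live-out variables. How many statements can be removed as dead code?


Dead code = total statements - live definitions
= 18 - 11 = 7

7


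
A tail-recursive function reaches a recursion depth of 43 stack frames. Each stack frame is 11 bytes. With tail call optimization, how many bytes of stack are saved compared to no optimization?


Without TCO: 43 * 11 = 473 bytes
With TCO: reuse 1 frame = 11 bytes
Savings = 473 - 11 = 462

462


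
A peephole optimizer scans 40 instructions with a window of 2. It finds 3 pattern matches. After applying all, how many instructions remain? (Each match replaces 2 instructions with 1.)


Each match removes 1 instructions.
Total removed = 3 * 1 = 3
Remaining = 40 - 3 = 37

37


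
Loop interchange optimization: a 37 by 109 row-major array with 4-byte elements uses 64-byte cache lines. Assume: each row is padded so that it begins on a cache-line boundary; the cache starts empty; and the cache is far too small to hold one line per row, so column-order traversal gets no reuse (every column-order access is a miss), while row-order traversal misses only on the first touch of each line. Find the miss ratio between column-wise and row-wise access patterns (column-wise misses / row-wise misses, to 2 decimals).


Each row occupies 109 * 4 = 436 bytes and starts on a line boundary, so it spans ceil(436 / 64) = 7 cache lines.
Row-major traversal misses (one per line touched): 37 * ceil(109 * 4 / 64) = 259
Column-major traversal misses (no reuse, every access misses): 37 * 109 = 4033
Ratio = 4033 / 259 = 15.57

15.57


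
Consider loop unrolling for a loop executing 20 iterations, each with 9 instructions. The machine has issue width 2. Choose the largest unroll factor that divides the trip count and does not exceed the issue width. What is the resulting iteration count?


Largest divisor of 20 <= 2 is 2
New iterations = 20 / 2 = 10

10


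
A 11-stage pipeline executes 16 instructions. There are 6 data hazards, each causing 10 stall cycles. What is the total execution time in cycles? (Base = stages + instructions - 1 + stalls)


Base cycles = 11 + 16 - 1 = 26
Total stalls = 6 * 10 = 60
Total = 26 + 60 = 86

86


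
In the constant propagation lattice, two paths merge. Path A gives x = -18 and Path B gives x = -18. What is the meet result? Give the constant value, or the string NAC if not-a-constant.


Meet operation: if both paths give the same constant, result is that constant; if they differ, result is NAC (not-a-constant).
Path A: -18, Path B: -18 -> equal
Result: constant -> -18

-18


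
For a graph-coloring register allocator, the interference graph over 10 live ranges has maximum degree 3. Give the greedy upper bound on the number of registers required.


Greedy coloring never needs more than (max_degree + 1) colors: when coloring a vertex, at most max_degree neighbors are already colored.
Upper bound = 3 + 1 = 4

4


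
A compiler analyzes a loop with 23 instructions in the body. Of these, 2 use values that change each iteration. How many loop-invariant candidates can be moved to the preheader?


Invariant candidates = total - loop-dependent
= 23 - 2 = 21

21


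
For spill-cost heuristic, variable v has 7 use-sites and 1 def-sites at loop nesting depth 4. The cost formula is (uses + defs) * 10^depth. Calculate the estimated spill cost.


uses + defs = 7 + 1 = 8
10^4 = 10000
Spill cost = 8 * 10000 = 80000

80000


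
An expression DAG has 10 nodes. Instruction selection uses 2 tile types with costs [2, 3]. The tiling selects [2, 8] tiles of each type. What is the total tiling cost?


Total cost = sum(count_i * cost_i)
= 2*2 + 8*3
= 28

28


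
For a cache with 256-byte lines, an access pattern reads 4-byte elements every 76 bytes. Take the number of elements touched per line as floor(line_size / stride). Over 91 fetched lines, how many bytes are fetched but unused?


Elements per line = floor(256 / 76) = 3
Bytes used per line = 3 * 4 = 12
Wasted per line = 256 - 12 = 244
Total wasted = 244 * 91 = 22204

22204


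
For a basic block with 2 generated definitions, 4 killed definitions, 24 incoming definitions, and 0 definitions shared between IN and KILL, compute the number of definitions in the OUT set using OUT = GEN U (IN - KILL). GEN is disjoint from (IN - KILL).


IN - KILL: 24 - 0 = 24 surviving definitions
OUT = GEN + surviving = 2 + 24 = 26

26


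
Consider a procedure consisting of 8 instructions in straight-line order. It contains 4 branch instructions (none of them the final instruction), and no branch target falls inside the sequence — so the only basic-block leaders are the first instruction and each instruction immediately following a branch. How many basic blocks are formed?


With no in-sequence branch targets, the leaders are the first instruction plus the instruction after each branch.
Number of basic blocks = branches + 1
= 4 + 1 = 5

5


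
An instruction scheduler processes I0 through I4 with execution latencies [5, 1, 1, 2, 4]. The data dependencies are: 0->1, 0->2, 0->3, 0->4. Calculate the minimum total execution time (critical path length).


Compute longest path through dependency graph: dist(Ik) = max over predecessors of dist + latency(Ik).
dist(I0) = latency 5 = 5
dist(I1) = dist(I0) + 1 = 5 + 1 = 6
dist(I2) = dist(I0) + 1 = 5 + 1 = 6
dist(I3) = dist(I0) + 2 = 5 + 2 = 7
dist(I4) = dist(I0) + 4 = 5 + 4 = 9
Critical path = max dist = 9

9


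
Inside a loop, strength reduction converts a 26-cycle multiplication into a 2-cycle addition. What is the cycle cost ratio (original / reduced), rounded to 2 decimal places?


Ratio = mult_cost / add_cost = 26 / 2 = 13.0

13.0


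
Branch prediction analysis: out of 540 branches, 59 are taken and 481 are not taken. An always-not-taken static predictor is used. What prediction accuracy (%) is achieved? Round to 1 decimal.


Predictor: always-not-taken
Correct predictions = 481
Accuracy = 481 / 540 * 100 = 89.1%

89.1


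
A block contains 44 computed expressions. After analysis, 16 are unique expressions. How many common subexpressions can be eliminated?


CSE count = total expressions - unique expressions
= 44 - 16 = 28

28


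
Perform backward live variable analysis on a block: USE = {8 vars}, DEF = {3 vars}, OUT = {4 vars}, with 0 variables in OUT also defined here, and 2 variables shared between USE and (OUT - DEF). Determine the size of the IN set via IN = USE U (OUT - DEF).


OUT - DEF: 4 - 0 = 4
|IN| = |USE| + |OUT - DEF| - |USE ∩ (OUT - DEF)| = 8 + 4 - 2 = 10

10


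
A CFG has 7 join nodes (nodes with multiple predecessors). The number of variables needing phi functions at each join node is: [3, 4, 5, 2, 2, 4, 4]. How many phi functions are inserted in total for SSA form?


Total phi functions = sum of phi functions at each join node
= 3 + 4 + 5 + 2 + 2 + 4 + 4 = 24

24


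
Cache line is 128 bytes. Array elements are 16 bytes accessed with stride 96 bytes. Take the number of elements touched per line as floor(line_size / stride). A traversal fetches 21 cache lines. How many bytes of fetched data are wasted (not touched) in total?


Elements per line = floor(128 / 96) = 1
Bytes used per line = 1 * 16 = 16
Wasted per line = 128 - 16 = 112
Total wasted = 112 * 21 = 2352

2352


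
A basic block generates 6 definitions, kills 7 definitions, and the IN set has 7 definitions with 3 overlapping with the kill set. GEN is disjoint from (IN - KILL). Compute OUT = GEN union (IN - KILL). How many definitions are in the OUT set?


IN - KILL: 7 - 3 = 4 surviving definitions
OUT = GEN + surviving = 6 + 4 = 10

10


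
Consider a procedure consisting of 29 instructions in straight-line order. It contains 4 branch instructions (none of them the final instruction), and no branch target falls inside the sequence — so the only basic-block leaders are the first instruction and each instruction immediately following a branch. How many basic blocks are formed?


With no in-sequence branch targets, the leaders are the first instruction plus the instruction after each branch.
Number of basic blocks = branches + 1
= 4 + 1 = 5

5


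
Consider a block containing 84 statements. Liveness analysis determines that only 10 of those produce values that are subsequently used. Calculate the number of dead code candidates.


Dead code = total statements - live definitions
= 84 - 10 = 74

74


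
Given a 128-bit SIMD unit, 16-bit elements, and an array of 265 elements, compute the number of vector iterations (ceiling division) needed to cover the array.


Width = 128 / 16 = 8 elements per vector op
Iterations = ceil(265 / 8) = 34

34


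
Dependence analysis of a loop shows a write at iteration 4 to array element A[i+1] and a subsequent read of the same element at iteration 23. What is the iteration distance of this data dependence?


Distance = read iteration - write iteration
= 23 - 4 = 19

19


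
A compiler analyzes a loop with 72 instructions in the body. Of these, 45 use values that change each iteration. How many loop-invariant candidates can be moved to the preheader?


Invariant candidates = total - loop-dependent
= 72 - 45 = 27

27


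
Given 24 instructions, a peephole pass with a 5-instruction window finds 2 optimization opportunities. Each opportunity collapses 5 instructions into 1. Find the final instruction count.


Each match removes 4 instructions.
Total removed = 2 * 4 = 8
Remaining = 24 - 8 = 16

16


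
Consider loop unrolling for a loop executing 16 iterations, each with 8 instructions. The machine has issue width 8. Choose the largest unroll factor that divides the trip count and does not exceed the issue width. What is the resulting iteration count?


Largest divisor of 16 <= 8 is 8
New iterations = 16 / 8 = 2

2


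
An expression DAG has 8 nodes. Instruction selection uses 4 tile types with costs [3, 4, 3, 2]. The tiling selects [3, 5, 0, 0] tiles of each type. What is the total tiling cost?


Total cost = sum(count_i * cost_i)
= 3*3 + 5*4 + 0*3 + 0*2
= 29

29


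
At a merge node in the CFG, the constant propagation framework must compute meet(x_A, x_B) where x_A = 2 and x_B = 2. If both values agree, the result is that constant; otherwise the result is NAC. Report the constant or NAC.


Meet operation: if both paths give the same constant, result is that constant; if they differ, result is NAC (not-a-constant).
Path A: 2, Path B: 2 -> equal
Result: constant -> 2

2


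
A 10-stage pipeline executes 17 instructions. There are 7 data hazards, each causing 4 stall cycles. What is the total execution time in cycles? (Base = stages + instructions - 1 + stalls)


Base cycles = 10 + 17 - 1 = 26
Total stalls = 7 * 4 = 28
Total = 26 + 28 = 54

54


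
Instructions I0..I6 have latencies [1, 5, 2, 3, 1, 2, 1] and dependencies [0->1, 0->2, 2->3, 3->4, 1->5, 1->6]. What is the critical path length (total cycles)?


Compute longest path through dependency graph: dist(Ik) = max over predecessors of dist + latency(Ik).
dist(I0) = latency 1 = 1
dist(I1) = dist(I0) + 5 = 1 + 5 = 6
dist(I2) = dist(I0) + 2 = 1 + 2 = 3
dist(I3) = dist(I2) + 3 = 3 + 3 = 6
dist(I4) = dist(I3) + 1 = 6 + 1 = 7
dist(I5) = dist(I1) + 2 = 6 + 2 = 8
dist(I6) = dist(I1) + 1 = 6 + 1 = 7
Critical path = max dist = 8

8


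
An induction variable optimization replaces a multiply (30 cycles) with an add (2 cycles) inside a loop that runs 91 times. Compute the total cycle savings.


Per-iteration saving = 30 - 2 = 28
Total saved = 91 * 28 = 2548

2548


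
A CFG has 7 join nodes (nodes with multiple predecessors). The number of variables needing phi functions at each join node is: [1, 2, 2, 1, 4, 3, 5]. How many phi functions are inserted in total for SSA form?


Total phi functions = sum of phi functions at each join node
= 1 + 2 + 2 + 1 + 4 + 3 + 5 = 18

18


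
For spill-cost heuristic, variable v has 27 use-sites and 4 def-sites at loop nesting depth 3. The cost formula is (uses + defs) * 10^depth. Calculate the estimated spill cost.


uses + defs = 27 + 4 = 31
10^3 = 1000
Spill cost = 31 * 1000 = 31000

31000


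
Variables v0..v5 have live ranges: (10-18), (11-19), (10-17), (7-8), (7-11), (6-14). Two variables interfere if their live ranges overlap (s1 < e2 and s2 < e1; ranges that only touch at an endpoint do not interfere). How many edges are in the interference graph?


Check all pairs for overlapping intervals.
Two intervals (s1,e1) and (s2,e2) overlap if s1 < e2 and s2 < e1.
v0 (10-18) vs v1..v5: overlaps v1, v2, v4, v5 -> 4
v1 (11-19) vs v2..v5: overlaps v2, v5 -> 2
v2 (10-17) vs v3..v5: overlaps v4, v5 -> 2
v3 (7-8) vs v4..v5: overlaps v4, v5 -> 2
v4 (7-11) vs v5: overlaps v5 -> 1
Total overlapping pairs = 4 + 2 + 2 + 2 + 1 = 11

11


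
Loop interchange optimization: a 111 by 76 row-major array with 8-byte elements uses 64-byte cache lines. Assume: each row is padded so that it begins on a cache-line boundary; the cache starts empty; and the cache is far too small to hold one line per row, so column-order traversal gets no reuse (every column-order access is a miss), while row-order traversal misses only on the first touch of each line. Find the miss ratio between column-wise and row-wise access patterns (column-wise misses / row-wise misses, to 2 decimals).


Each row occupies 76 * 8 = 608 bytes and starts on a line boundary, so it spans ceil(608 / 64) = 10 cache lines.
Row-major traversal misses (one per line touched): 111 * ceil(76 * 8 / 64) = 1110
Column-major traversal misses (no reuse, every access misses): 111 * 76 = 8436
Ratio = 8436 / 1110 = 7.6

7.6


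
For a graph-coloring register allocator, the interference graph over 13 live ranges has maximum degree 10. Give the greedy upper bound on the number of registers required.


Greedy coloring never needs more than (max_degree + 1) colors: when coloring a vertex, at most max_degree neighbors are already colored.
Upper bound = 10 + 1 = 11

11


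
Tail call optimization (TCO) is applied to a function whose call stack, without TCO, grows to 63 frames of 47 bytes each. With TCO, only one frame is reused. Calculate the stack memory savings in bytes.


Without TCO: 63 * 47 = 2961 bytes
With TCO: reuse 1 frame = 47 bytes
Savings = 2961 - 47 = 2914

2914
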